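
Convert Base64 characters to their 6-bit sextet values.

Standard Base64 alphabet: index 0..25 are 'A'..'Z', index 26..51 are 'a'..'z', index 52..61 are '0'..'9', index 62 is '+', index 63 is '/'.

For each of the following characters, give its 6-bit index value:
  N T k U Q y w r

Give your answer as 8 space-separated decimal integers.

'N': A..Z range, ord('N') − ord('A') = 13
'T': A..Z range, ord('T') − ord('A') = 19
'k': a..z range, 26 + ord('k') − ord('a') = 36
'U': A..Z range, ord('U') − ord('A') = 20
'Q': A..Z range, ord('Q') − ord('A') = 16
'y': a..z range, 26 + ord('y') − ord('a') = 50
'w': a..z range, 26 + ord('w') − ord('a') = 48
'r': a..z range, 26 + ord('r') − ord('a') = 43

Answer: 13 19 36 20 16 50 48 43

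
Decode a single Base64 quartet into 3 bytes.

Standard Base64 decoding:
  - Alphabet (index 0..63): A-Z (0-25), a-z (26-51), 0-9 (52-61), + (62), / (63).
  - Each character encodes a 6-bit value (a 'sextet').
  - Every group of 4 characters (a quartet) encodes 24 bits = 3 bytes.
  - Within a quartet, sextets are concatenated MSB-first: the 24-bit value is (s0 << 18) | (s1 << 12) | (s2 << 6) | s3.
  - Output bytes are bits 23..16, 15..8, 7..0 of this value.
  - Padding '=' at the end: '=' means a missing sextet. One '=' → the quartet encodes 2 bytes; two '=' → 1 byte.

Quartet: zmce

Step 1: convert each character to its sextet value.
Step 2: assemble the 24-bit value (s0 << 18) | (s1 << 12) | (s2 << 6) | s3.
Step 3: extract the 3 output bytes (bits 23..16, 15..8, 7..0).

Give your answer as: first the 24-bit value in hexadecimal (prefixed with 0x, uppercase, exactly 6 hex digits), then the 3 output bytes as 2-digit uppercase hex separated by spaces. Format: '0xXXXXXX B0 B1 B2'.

Answer: 0xCE671E CE 67 1E

Derivation:
Sextets: z=51, m=38, c=28, e=30
24-bit: (51<<18) | (38<<12) | (28<<6) | 30
      = 0xCC0000 | 0x026000 | 0x000700 | 0x00001E
      = 0xCE671E
Bytes: (v>>16)&0xFF=CE, (v>>8)&0xFF=67, v&0xFF=1E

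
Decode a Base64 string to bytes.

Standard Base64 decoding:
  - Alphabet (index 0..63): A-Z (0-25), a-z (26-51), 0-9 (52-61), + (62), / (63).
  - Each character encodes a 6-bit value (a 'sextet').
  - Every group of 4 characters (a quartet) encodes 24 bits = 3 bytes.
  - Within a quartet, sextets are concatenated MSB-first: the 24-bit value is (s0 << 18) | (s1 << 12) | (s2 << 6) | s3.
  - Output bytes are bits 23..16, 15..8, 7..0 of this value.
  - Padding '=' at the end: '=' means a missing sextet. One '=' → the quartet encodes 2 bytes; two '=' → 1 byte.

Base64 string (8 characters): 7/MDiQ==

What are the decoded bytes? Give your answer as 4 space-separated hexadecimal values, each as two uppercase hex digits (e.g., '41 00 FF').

After char 0 ('7'=59): chars_in_quartet=1 acc=0x3B bytes_emitted=0
After char 1 ('/'=63): chars_in_quartet=2 acc=0xEFF bytes_emitted=0
After char 2 ('M'=12): chars_in_quartet=3 acc=0x3BFCC bytes_emitted=0
After char 3 ('D'=3): chars_in_quartet=4 acc=0xEFF303 -> emit EF F3 03, reset; bytes_emitted=3
After char 4 ('i'=34): chars_in_quartet=1 acc=0x22 bytes_emitted=3
After char 5 ('Q'=16): chars_in_quartet=2 acc=0x890 bytes_emitted=3
Padding '==': partial quartet acc=0x890 -> emit 89; bytes_emitted=4

Answer: EF F3 03 89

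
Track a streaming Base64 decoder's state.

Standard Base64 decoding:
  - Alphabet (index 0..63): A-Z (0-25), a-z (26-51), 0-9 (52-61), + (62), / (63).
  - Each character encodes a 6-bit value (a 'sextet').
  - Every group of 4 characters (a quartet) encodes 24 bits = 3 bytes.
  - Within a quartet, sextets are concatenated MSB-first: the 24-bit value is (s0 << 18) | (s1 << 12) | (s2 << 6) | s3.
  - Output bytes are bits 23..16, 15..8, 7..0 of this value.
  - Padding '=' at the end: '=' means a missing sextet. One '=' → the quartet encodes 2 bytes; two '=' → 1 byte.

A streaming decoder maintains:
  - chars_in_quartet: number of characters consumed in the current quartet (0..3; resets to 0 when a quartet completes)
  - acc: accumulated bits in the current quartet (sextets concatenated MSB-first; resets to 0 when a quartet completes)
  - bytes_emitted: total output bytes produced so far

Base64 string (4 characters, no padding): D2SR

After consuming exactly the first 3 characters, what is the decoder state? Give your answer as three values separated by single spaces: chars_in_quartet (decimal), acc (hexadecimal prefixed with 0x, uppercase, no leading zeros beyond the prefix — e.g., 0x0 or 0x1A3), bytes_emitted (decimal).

Answer: 3 0x3D92 0

Derivation:
After char 0 ('D'=3): chars_in_quartet=1 acc=0x3 bytes_emitted=0
After char 1 ('2'=54): chars_in_quartet=2 acc=0xF6 bytes_emitted=0
After char 2 ('S'=18): chars_in_quartet=3 acc=0x3D92 bytes_emitted=0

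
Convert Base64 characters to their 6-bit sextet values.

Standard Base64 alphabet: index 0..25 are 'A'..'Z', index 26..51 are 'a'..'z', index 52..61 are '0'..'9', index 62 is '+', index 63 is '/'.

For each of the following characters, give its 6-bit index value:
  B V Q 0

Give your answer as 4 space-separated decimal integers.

'B': A..Z range, ord('B') − ord('A') = 1
'V': A..Z range, ord('V') − ord('A') = 21
'Q': A..Z range, ord('Q') − ord('A') = 16
'0': 0..9 range, 52 + ord('0') − ord('0') = 52

Answer: 1 21 16 52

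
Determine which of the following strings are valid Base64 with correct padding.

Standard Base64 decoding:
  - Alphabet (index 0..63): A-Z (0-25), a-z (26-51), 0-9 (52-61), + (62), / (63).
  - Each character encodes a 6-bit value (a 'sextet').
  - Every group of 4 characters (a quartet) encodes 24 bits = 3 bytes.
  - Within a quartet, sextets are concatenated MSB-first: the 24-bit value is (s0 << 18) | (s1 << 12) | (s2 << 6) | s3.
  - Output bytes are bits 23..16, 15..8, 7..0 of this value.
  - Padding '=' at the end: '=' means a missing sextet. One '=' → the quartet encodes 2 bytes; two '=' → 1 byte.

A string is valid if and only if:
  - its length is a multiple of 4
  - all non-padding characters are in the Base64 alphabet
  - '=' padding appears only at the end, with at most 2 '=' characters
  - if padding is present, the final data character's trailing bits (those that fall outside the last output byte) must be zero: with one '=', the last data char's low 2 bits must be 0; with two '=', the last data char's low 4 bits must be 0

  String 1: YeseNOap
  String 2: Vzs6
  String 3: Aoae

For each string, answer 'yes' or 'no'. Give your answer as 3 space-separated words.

String 1: 'YeseNOap' → valid
String 2: 'Vzs6' → valid
String 3: 'Aoae' → valid

Answer: yes yes yes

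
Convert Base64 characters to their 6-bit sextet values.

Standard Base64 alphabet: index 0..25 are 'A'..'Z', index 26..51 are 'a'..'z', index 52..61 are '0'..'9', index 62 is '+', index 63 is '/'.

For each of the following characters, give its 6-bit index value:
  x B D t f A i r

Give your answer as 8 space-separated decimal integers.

Answer: 49 1 3 45 31 0 34 43

Derivation:
'x': a..z range, 26 + ord('x') − ord('a') = 49
'B': A..Z range, ord('B') − ord('A') = 1
'D': A..Z range, ord('D') − ord('A') = 3
't': a..z range, 26 + ord('t') − ord('a') = 45
'f': a..z range, 26 + ord('f') − ord('a') = 31
'A': A..Z range, ord('A') − ord('A') = 0
'i': a..z range, 26 + ord('i') − ord('a') = 34
'r': a..z range, 26 + ord('r') − ord('a') = 43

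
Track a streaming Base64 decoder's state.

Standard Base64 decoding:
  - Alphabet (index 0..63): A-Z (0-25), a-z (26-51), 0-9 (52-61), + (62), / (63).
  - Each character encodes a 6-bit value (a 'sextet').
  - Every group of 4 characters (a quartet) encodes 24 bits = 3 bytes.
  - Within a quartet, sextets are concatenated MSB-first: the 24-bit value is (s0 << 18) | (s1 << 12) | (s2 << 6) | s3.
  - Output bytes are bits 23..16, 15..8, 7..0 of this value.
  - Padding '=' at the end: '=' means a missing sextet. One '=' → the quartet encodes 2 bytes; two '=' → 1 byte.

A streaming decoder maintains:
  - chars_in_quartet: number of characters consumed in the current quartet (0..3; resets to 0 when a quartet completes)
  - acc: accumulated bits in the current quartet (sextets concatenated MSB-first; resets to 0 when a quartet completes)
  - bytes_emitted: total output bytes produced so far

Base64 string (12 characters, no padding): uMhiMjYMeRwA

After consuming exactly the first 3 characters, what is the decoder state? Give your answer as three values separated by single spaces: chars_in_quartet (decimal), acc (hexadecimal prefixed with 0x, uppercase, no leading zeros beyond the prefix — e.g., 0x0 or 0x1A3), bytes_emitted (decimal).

Answer: 3 0x2E321 0

Derivation:
After char 0 ('u'=46): chars_in_quartet=1 acc=0x2E bytes_emitted=0
After char 1 ('M'=12): chars_in_quartet=2 acc=0xB8C bytes_emitted=0
After char 2 ('h'=33): chars_in_quartet=3 acc=0x2E321 bytes_emitted=0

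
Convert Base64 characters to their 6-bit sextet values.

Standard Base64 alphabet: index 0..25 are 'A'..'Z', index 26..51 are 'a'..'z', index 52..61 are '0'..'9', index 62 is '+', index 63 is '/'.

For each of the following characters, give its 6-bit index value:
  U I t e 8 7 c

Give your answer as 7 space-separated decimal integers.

Answer: 20 8 45 30 60 59 28

Derivation:
'U': A..Z range, ord('U') − ord('A') = 20
'I': A..Z range, ord('I') − ord('A') = 8
't': a..z range, 26 + ord('t') − ord('a') = 45
'e': a..z range, 26 + ord('e') − ord('a') = 30
'8': 0..9 range, 52 + ord('8') − ord('0') = 60
'7': 0..9 range, 52 + ord('7') − ord('0') = 59
'c': a..z range, 26 + ord('c') − ord('a') = 28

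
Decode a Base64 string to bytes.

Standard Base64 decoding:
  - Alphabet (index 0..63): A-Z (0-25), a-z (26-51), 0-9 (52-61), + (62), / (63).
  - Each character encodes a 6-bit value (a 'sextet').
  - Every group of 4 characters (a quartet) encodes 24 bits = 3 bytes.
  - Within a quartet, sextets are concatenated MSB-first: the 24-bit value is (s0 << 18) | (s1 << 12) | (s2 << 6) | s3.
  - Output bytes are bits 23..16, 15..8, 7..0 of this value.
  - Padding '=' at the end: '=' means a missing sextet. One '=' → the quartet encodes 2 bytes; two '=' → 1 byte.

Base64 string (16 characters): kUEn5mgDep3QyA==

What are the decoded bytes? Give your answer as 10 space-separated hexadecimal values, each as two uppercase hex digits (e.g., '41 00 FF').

After char 0 ('k'=36): chars_in_quartet=1 acc=0x24 bytes_emitted=0
After char 1 ('U'=20): chars_in_quartet=2 acc=0x914 bytes_emitted=0
After char 2 ('E'=4): chars_in_quartet=3 acc=0x24504 bytes_emitted=0
After char 3 ('n'=39): chars_in_quartet=4 acc=0x914127 -> emit 91 41 27, reset; bytes_emitted=3
After char 4 ('5'=57): chars_in_quartet=1 acc=0x39 bytes_emitted=3
After char 5 ('m'=38): chars_in_quartet=2 acc=0xE66 bytes_emitted=3
After char 6 ('g'=32): chars_in_quartet=3 acc=0x399A0 bytes_emitted=3
After char 7 ('D'=3): chars_in_quartet=4 acc=0xE66803 -> emit E6 68 03, reset; bytes_emitted=6
After char 8 ('e'=30): chars_in_quartet=1 acc=0x1E bytes_emitted=6
After char 9 ('p'=41): chars_in_quartet=2 acc=0x7A9 bytes_emitted=6
After char 10 ('3'=55): chars_in_quartet=3 acc=0x1EA77 bytes_emitted=6
After char 11 ('Q'=16): chars_in_quartet=4 acc=0x7A9DD0 -> emit 7A 9D D0, reset; bytes_emitted=9
After char 12 ('y'=50): chars_in_quartet=1 acc=0x32 bytes_emitted=9
After char 13 ('A'=0): chars_in_quartet=2 acc=0xC80 bytes_emitted=9
Padding '==': partial quartet acc=0xC80 -> emit C8; bytes_emitted=10

Answer: 91 41 27 E6 68 03 7A 9D D0 C8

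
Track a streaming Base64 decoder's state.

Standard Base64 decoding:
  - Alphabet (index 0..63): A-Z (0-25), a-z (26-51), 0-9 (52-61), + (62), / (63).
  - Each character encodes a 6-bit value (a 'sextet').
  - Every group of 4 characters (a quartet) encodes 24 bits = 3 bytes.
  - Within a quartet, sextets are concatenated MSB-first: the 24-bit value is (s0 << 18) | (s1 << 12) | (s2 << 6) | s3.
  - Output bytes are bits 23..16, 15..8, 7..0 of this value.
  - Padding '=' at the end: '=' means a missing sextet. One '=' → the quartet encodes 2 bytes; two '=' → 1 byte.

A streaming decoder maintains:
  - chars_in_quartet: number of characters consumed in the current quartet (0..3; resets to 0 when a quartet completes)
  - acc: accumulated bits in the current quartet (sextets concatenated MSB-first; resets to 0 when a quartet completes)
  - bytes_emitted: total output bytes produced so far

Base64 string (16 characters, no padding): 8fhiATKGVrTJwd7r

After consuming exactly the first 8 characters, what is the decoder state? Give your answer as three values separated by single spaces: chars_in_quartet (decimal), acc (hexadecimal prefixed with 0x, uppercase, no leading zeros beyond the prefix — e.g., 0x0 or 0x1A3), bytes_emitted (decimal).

After char 0 ('8'=60): chars_in_quartet=1 acc=0x3C bytes_emitted=0
After char 1 ('f'=31): chars_in_quartet=2 acc=0xF1F bytes_emitted=0
After char 2 ('h'=33): chars_in_quartet=3 acc=0x3C7E1 bytes_emitted=0
After char 3 ('i'=34): chars_in_quartet=4 acc=0xF1F862 -> emit F1 F8 62, reset; bytes_emitted=3
After char 4 ('A'=0): chars_in_quartet=1 acc=0x0 bytes_emitted=3
After char 5 ('T'=19): chars_in_quartet=2 acc=0x13 bytes_emitted=3
After char 6 ('K'=10): chars_in_quartet=3 acc=0x4CA bytes_emitted=3
After char 7 ('G'=6): chars_in_quartet=4 acc=0x13286 -> emit 01 32 86, reset; bytes_emitted=6

Answer: 0 0x0 6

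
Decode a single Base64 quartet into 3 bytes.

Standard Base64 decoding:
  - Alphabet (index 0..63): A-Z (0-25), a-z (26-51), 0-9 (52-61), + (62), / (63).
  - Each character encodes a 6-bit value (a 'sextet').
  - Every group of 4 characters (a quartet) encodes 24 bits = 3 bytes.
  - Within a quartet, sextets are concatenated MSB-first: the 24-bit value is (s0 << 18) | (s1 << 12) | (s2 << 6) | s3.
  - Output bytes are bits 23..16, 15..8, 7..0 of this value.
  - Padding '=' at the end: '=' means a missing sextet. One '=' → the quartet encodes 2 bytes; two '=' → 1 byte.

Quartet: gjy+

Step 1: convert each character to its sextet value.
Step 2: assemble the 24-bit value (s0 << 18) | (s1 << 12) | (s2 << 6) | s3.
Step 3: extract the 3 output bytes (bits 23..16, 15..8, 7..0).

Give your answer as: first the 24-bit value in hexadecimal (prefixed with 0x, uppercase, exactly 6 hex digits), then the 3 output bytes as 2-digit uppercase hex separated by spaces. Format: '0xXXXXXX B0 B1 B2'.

Answer: 0x823CBE 82 3C BE

Derivation:
Sextets: g=32, j=35, y=50, +=62
24-bit: (32<<18) | (35<<12) | (50<<6) | 62
      = 0x800000 | 0x023000 | 0x000C80 | 0x00003E
      = 0x823CBE
Bytes: (v>>16)&0xFF=82, (v>>8)&0xFF=3C, v&0xFF=BE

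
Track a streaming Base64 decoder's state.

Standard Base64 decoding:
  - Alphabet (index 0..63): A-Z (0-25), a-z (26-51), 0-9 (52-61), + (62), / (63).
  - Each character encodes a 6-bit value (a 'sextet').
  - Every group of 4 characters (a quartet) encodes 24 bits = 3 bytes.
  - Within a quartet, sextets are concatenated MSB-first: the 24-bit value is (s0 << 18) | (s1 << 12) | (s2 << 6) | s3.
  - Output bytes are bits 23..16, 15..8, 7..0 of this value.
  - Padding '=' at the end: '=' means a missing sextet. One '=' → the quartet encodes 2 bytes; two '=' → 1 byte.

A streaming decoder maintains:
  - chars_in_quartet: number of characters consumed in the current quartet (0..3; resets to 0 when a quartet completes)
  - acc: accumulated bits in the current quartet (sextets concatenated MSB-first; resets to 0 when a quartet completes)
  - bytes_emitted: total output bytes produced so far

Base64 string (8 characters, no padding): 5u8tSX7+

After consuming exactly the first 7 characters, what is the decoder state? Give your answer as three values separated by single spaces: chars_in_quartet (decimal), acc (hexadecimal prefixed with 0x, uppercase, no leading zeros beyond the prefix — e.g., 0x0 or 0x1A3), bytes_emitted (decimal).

Answer: 3 0x125FB 3

Derivation:
After char 0 ('5'=57): chars_in_quartet=1 acc=0x39 bytes_emitted=0
After char 1 ('u'=46): chars_in_quartet=2 acc=0xE6E bytes_emitted=0
After char 2 ('8'=60): chars_in_quartet=3 acc=0x39BBC bytes_emitted=0
After char 3 ('t'=45): chars_in_quartet=4 acc=0xE6EF2D -> emit E6 EF 2D, reset; bytes_emitted=3
After char 4 ('S'=18): chars_in_quartet=1 acc=0x12 bytes_emitted=3
After char 5 ('X'=23): chars_in_quartet=2 acc=0x497 bytes_emitted=3
After char 6 ('7'=59): chars_in_quartet=3 acc=0x125FB bytes_emitted=3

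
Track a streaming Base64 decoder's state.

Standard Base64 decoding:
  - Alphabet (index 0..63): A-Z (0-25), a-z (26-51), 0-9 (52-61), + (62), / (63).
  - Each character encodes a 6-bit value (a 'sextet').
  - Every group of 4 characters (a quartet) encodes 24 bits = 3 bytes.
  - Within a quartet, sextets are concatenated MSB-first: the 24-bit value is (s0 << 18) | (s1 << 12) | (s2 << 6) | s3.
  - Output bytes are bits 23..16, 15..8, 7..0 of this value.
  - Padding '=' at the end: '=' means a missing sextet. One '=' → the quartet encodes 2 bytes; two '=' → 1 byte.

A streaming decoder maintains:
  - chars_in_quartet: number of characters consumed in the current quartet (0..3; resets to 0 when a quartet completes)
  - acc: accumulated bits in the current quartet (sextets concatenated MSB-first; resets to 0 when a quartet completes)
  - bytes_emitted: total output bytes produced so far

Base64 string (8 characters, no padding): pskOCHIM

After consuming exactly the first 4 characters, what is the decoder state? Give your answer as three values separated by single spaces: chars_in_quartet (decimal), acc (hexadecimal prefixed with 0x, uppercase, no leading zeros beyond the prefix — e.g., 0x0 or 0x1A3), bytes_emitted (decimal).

After char 0 ('p'=41): chars_in_quartet=1 acc=0x29 bytes_emitted=0
After char 1 ('s'=44): chars_in_quartet=2 acc=0xA6C bytes_emitted=0
After char 2 ('k'=36): chars_in_quartet=3 acc=0x29B24 bytes_emitted=0
After char 3 ('O'=14): chars_in_quartet=4 acc=0xA6C90E -> emit A6 C9 0E, reset; bytes_emitted=3

Answer: 0 0x0 3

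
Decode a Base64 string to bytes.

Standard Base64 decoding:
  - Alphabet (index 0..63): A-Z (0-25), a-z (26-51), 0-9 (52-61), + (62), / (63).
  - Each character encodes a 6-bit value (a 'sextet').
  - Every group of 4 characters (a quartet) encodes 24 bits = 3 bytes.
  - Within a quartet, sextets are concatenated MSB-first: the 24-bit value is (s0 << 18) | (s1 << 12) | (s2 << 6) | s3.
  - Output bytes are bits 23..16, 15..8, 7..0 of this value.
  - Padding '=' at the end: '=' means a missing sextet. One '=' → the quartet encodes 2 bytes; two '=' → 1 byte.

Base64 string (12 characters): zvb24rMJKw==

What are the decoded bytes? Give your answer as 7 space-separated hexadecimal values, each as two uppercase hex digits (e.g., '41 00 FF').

Answer: CE F6 F6 E2 B3 09 2B

Derivation:
After char 0 ('z'=51): chars_in_quartet=1 acc=0x33 bytes_emitted=0
After char 1 ('v'=47): chars_in_quartet=2 acc=0xCEF bytes_emitted=0
After char 2 ('b'=27): chars_in_quartet=3 acc=0x33BDB bytes_emitted=0
After char 3 ('2'=54): chars_in_quartet=4 acc=0xCEF6F6 -> emit CE F6 F6, reset; bytes_emitted=3
After char 4 ('4'=56): chars_in_quartet=1 acc=0x38 bytes_emitted=3
After char 5 ('r'=43): chars_in_quartet=2 acc=0xE2B bytes_emitted=3
After char 6 ('M'=12): chars_in_quartet=3 acc=0x38ACC bytes_emitted=3
After char 7 ('J'=9): chars_in_quartet=4 acc=0xE2B309 -> emit E2 B3 09, reset; bytes_emitted=6
After char 8 ('K'=10): chars_in_quartet=1 acc=0xA bytes_emitted=6
After char 9 ('w'=48): chars_in_quartet=2 acc=0x2B0 bytes_emitted=6
Padding '==': partial quartet acc=0x2B0 -> emit 2B; bytes_emitted=7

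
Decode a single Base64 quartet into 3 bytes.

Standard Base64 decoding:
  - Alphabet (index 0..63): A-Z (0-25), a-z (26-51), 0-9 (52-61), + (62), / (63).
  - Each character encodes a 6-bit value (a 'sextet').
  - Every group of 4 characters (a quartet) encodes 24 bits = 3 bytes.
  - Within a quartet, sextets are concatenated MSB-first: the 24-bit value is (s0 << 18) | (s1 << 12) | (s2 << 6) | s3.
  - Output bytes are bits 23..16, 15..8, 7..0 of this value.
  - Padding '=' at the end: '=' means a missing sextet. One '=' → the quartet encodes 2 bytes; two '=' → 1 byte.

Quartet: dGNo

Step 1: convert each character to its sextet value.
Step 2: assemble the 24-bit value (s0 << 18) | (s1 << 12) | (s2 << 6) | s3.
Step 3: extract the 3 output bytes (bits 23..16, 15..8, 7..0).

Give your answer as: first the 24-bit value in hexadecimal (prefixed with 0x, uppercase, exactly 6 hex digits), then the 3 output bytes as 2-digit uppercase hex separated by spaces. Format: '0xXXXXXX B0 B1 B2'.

Sextets: d=29, G=6, N=13, o=40
24-bit: (29<<18) | (6<<12) | (13<<6) | 40
      = 0x740000 | 0x006000 | 0x000340 | 0x000028
      = 0x746368
Bytes: (v>>16)&0xFF=74, (v>>8)&0xFF=63, v&0xFF=68

Answer: 0x746368 74 63 68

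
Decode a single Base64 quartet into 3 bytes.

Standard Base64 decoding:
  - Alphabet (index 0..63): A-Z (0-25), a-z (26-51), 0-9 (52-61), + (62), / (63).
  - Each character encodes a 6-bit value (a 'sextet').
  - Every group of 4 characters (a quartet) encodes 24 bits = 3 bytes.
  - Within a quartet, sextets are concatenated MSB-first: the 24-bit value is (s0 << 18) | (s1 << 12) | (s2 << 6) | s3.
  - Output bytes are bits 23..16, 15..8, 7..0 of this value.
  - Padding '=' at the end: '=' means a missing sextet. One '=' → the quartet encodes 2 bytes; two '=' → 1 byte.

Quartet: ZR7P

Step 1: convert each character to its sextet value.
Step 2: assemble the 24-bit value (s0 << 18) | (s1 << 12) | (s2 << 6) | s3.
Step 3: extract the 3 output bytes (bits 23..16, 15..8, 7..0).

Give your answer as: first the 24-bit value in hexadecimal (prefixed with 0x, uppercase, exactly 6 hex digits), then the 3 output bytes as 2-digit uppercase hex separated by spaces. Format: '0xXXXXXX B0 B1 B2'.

Sextets: Z=25, R=17, 7=59, P=15
24-bit: (25<<18) | (17<<12) | (59<<6) | 15
      = 0x640000 | 0x011000 | 0x000EC0 | 0x00000F
      = 0x651ECF
Bytes: (v>>16)&0xFF=65, (v>>8)&0xFF=1E, v&0xFF=CF

Answer: 0x651ECF 65 1E CF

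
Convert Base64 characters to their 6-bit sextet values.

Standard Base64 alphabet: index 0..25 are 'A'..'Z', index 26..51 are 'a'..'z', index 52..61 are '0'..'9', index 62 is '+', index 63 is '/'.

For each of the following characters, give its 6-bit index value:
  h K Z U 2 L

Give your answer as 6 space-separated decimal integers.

'h': a..z range, 26 + ord('h') − ord('a') = 33
'K': A..Z range, ord('K') − ord('A') = 10
'Z': A..Z range, ord('Z') − ord('A') = 25
'U': A..Z range, ord('U') − ord('A') = 20
'2': 0..9 range, 52 + ord('2') − ord('0') = 54
'L': A..Z range, ord('L') − ord('A') = 11

Answer: 33 10 25 20 54 11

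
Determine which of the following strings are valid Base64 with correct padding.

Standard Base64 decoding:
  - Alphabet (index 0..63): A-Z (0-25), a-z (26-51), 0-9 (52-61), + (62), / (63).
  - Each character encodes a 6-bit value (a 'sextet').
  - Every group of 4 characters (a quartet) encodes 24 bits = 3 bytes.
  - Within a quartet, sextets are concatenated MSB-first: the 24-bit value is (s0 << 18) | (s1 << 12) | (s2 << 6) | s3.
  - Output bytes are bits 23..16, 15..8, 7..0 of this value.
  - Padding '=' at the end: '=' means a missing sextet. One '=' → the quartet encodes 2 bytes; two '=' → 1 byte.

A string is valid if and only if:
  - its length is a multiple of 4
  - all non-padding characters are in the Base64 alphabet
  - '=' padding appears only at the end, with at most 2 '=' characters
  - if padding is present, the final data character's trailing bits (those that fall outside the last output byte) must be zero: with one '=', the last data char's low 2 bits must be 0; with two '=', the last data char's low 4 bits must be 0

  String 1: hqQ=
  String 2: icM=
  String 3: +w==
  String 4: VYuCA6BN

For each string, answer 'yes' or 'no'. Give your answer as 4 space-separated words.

String 1: 'hqQ=' → valid
String 2: 'icM=' → valid
String 3: '+w==' → valid
String 4: 'VYuCA6BN' → valid

Answer: yes yes yes yes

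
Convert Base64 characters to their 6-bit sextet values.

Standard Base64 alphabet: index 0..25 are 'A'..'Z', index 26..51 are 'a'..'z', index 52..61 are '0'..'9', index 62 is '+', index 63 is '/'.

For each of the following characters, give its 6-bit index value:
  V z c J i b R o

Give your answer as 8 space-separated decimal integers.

Answer: 21 51 28 9 34 27 17 40

Derivation:
'V': A..Z range, ord('V') − ord('A') = 21
'z': a..z range, 26 + ord('z') − ord('a') = 51
'c': a..z range, 26 + ord('c') − ord('a') = 28
'J': A..Z range, ord('J') − ord('A') = 9
'i': a..z range, 26 + ord('i') − ord('a') = 34
'b': a..z range, 26 + ord('b') − ord('a') = 27
'R': A..Z range, ord('R') − ord('A') = 17
'o': a..z range, 26 + ord('o') − ord('a') = 40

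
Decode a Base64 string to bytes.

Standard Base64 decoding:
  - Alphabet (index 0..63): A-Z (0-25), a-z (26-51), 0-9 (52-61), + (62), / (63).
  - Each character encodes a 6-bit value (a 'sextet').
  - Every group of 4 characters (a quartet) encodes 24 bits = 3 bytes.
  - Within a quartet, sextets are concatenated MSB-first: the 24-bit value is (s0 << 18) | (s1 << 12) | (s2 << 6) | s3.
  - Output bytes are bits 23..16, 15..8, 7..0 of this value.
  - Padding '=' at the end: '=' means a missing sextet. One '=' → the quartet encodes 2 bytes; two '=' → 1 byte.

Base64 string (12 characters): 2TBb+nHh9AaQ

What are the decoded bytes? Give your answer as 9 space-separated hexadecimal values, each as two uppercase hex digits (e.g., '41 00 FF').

Answer: D9 30 5B FA 71 E1 F4 06 90

Derivation:
After char 0 ('2'=54): chars_in_quartet=1 acc=0x36 bytes_emitted=0
After char 1 ('T'=19): chars_in_quartet=2 acc=0xD93 bytes_emitted=0
After char 2 ('B'=1): chars_in_quartet=3 acc=0x364C1 bytes_emitted=0
After char 3 ('b'=27): chars_in_quartet=4 acc=0xD9305B -> emit D9 30 5B, reset; bytes_emitted=3
After char 4 ('+'=62): chars_in_quartet=1 acc=0x3E bytes_emitted=3
After char 5 ('n'=39): chars_in_quartet=2 acc=0xFA7 bytes_emitted=3
After char 6 ('H'=7): chars_in_quartet=3 acc=0x3E9C7 bytes_emitted=3
After char 7 ('h'=33): chars_in_quartet=4 acc=0xFA71E1 -> emit FA 71 E1, reset; bytes_emitted=6
After char 8 ('9'=61): chars_in_quartet=1 acc=0x3D bytes_emitted=6
After char 9 ('A'=0): chars_in_quartet=2 acc=0xF40 bytes_emitted=6
After char 10 ('a'=26): chars_in_quartet=3 acc=0x3D01A bytes_emitted=6
After char 11 ('Q'=16): chars_in_quartet=4 acc=0xF40690 -> emit F4 06 90, reset; bytes_emitted=9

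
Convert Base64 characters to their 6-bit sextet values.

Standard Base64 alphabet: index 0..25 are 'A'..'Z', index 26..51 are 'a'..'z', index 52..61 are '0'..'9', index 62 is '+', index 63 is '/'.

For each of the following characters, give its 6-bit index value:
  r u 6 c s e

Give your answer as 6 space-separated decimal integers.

'r': a..z range, 26 + ord('r') − ord('a') = 43
'u': a..z range, 26 + ord('u') − ord('a') = 46
'6': 0..9 range, 52 + ord('6') − ord('0') = 58
'c': a..z range, 26 + ord('c') − ord('a') = 28
's': a..z range, 26 + ord('s') − ord('a') = 44
'e': a..z range, 26 + ord('e') − ord('a') = 30

Answer: 43 46 58 28 44 30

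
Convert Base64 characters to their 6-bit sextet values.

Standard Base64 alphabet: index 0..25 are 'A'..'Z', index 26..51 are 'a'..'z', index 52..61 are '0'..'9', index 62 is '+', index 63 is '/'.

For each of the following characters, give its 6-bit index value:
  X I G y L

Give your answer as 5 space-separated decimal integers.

Answer: 23 8 6 50 11

Derivation:
'X': A..Z range, ord('X') − ord('A') = 23
'I': A..Z range, ord('I') − ord('A') = 8
'G': A..Z range, ord('G') − ord('A') = 6
'y': a..z range, 26 + ord('y') − ord('a') = 50
'L': A..Z range, ord('L') − ord('A') = 11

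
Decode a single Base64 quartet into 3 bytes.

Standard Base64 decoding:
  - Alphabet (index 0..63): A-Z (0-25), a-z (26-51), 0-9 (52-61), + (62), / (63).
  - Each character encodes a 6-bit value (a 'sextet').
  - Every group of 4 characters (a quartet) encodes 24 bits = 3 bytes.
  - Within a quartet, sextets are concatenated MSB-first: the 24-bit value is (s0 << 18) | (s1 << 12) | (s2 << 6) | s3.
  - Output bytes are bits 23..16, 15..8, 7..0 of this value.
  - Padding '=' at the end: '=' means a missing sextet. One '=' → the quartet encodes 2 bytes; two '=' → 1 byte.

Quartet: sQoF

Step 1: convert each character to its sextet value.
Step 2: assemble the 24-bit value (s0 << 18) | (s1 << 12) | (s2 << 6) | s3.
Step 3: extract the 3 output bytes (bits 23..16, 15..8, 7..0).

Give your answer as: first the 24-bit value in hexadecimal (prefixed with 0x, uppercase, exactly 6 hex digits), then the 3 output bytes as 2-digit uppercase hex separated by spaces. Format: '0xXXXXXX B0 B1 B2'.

Answer: 0xB10A05 B1 0A 05

Derivation:
Sextets: s=44, Q=16, o=40, F=5
24-bit: (44<<18) | (16<<12) | (40<<6) | 5
      = 0xB00000 | 0x010000 | 0x000A00 | 0x000005
      = 0xB10A05
Bytes: (v>>16)&0xFF=B1, (v>>8)&0xFF=0A, v&0xFF=05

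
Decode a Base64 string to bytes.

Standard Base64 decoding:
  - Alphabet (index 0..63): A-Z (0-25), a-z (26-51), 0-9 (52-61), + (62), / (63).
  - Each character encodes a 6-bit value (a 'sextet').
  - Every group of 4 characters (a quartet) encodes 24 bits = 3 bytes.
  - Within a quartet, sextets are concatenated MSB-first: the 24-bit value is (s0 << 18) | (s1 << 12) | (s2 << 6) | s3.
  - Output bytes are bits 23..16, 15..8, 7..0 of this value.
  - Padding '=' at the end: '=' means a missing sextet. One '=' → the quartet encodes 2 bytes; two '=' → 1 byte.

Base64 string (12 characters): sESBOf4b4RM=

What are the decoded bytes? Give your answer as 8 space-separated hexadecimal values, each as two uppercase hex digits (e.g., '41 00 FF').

Answer: B0 44 81 39 FE 1B E1 13

Derivation:
After char 0 ('s'=44): chars_in_quartet=1 acc=0x2C bytes_emitted=0
After char 1 ('E'=4): chars_in_quartet=2 acc=0xB04 bytes_emitted=0
After char 2 ('S'=18): chars_in_quartet=3 acc=0x2C112 bytes_emitted=0
After char 3 ('B'=1): chars_in_quartet=4 acc=0xB04481 -> emit B0 44 81, reset; bytes_emitted=3
After char 4 ('O'=14): chars_in_quartet=1 acc=0xE bytes_emitted=3
After char 5 ('f'=31): chars_in_quartet=2 acc=0x39F bytes_emitted=3
After char 6 ('4'=56): chars_in_quartet=3 acc=0xE7F8 bytes_emitted=3
After char 7 ('b'=27): chars_in_quartet=4 acc=0x39FE1B -> emit 39 FE 1B, reset; bytes_emitted=6
After char 8 ('4'=56): chars_in_quartet=1 acc=0x38 bytes_emitted=6
After char 9 ('R'=17): chars_in_quartet=2 acc=0xE11 bytes_emitted=6
After char 10 ('M'=12): chars_in_quartet=3 acc=0x3844C bytes_emitted=6
Padding '=': partial quartet acc=0x3844C -> emit E1 13; bytes_emitted=8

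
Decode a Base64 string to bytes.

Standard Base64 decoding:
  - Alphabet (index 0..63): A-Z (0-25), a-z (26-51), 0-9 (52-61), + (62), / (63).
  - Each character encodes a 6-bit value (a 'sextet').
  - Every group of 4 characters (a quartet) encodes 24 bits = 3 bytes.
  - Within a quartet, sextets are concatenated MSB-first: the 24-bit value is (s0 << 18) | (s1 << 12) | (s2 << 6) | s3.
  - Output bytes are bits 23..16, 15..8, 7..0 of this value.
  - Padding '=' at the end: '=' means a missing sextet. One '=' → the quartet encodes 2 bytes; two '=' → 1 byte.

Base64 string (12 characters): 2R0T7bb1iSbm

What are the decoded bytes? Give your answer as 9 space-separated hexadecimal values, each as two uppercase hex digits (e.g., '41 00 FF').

Answer: D9 1D 13 ED B6 F5 89 26 E6

Derivation:
After char 0 ('2'=54): chars_in_quartet=1 acc=0x36 bytes_emitted=0
After char 1 ('R'=17): chars_in_quartet=2 acc=0xD91 bytes_emitted=0
After char 2 ('0'=52): chars_in_quartet=3 acc=0x36474 bytes_emitted=0
After char 3 ('T'=19): chars_in_quartet=4 acc=0xD91D13 -> emit D9 1D 13, reset; bytes_emitted=3
After char 4 ('7'=59): chars_in_quartet=1 acc=0x3B bytes_emitted=3
After char 5 ('b'=27): chars_in_quartet=2 acc=0xEDB bytes_emitted=3
After char 6 ('b'=27): chars_in_quartet=3 acc=0x3B6DB bytes_emitted=3
After char 7 ('1'=53): chars_in_quartet=4 acc=0xEDB6F5 -> emit ED B6 F5, reset; bytes_emitted=6
After char 8 ('i'=34): chars_in_quartet=1 acc=0x22 bytes_emitted=6
After char 9 ('S'=18): chars_in_quartet=2 acc=0x892 bytes_emitted=6
After char 10 ('b'=27): chars_in_quartet=3 acc=0x2249B bytes_emitted=6
After char 11 ('m'=38): chars_in_quartet=4 acc=0x8926E6 -> emit 89 26 E6, reset; bytes_emitted=9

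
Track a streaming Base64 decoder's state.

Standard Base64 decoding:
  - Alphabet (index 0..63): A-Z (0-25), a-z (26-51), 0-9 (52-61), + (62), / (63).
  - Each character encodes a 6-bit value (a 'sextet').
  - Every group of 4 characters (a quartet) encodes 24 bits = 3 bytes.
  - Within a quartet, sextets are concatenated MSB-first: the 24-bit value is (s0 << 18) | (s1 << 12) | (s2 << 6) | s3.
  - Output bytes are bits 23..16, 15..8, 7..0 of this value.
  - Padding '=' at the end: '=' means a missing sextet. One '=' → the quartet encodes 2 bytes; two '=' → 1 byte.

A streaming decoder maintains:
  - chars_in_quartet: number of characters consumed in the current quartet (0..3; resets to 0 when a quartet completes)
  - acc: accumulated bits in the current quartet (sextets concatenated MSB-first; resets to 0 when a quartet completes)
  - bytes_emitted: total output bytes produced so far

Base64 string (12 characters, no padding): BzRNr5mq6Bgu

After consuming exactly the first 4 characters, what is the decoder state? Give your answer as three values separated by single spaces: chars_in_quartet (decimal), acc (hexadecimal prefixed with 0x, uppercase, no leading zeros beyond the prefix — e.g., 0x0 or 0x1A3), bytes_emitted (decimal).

Answer: 0 0x0 3

Derivation:
After char 0 ('B'=1): chars_in_quartet=1 acc=0x1 bytes_emitted=0
After char 1 ('z'=51): chars_in_quartet=2 acc=0x73 bytes_emitted=0
After char 2 ('R'=17): chars_in_quartet=3 acc=0x1CD1 bytes_emitted=0
After char 3 ('N'=13): chars_in_quartet=4 acc=0x7344D -> emit 07 34 4D, reset; bytes_emitted=3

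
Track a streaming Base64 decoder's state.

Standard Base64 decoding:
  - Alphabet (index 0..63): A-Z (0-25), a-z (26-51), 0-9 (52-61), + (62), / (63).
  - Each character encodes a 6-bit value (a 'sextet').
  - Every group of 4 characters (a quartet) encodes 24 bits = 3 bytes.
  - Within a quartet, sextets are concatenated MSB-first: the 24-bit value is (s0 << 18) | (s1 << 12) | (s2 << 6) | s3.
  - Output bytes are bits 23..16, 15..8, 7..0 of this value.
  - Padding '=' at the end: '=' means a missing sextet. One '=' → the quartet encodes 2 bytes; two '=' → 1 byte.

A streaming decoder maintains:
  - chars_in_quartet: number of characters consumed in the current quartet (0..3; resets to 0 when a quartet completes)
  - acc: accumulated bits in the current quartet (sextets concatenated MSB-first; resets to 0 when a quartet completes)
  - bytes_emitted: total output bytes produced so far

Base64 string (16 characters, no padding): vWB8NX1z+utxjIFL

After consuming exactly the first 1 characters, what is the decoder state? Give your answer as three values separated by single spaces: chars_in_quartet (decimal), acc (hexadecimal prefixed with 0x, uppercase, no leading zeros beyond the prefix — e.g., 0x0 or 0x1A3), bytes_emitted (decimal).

Answer: 1 0x2F 0

Derivation:
After char 0 ('v'=47): chars_in_quartet=1 acc=0x2F bytes_emitted=0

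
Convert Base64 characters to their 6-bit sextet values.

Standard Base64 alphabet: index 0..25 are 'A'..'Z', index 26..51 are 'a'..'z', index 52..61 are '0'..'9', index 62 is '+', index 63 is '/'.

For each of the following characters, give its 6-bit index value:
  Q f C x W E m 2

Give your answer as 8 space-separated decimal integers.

Answer: 16 31 2 49 22 4 38 54

Derivation:
'Q': A..Z range, ord('Q') − ord('A') = 16
'f': a..z range, 26 + ord('f') − ord('a') = 31
'C': A..Z range, ord('C') − ord('A') = 2
'x': a..z range, 26 + ord('x') − ord('a') = 49
'W': A..Z range, ord('W') − ord('A') = 22
'E': A..Z range, ord('E') − ord('A') = 4
'm': a..z range, 26 + ord('m') − ord('a') = 38
'2': 0..9 range, 52 + ord('2') − ord('0') = 54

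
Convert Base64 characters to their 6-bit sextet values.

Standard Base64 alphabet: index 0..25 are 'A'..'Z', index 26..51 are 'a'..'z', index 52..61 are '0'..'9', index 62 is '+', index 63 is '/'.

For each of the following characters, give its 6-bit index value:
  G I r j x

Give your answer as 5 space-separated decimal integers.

Answer: 6 8 43 35 49

Derivation:
'G': A..Z range, ord('G') − ord('A') = 6
'I': A..Z range, ord('I') − ord('A') = 8
'r': a..z range, 26 + ord('r') − ord('a') = 43
'j': a..z range, 26 + ord('j') − ord('a') = 35
'x': a..z range, 26 + ord('x') − ord('a') = 49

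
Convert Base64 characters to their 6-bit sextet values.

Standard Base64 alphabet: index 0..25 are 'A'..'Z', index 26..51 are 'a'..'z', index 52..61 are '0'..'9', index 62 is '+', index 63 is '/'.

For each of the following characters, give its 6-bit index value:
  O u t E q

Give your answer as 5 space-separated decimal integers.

Answer: 14 46 45 4 42

Derivation:
'O': A..Z range, ord('O') − ord('A') = 14
'u': a..z range, 26 + ord('u') − ord('a') = 46
't': a..z range, 26 + ord('t') − ord('a') = 45
'E': A..Z range, ord('E') − ord('A') = 4
'q': a..z range, 26 + ord('q') − ord('a') = 42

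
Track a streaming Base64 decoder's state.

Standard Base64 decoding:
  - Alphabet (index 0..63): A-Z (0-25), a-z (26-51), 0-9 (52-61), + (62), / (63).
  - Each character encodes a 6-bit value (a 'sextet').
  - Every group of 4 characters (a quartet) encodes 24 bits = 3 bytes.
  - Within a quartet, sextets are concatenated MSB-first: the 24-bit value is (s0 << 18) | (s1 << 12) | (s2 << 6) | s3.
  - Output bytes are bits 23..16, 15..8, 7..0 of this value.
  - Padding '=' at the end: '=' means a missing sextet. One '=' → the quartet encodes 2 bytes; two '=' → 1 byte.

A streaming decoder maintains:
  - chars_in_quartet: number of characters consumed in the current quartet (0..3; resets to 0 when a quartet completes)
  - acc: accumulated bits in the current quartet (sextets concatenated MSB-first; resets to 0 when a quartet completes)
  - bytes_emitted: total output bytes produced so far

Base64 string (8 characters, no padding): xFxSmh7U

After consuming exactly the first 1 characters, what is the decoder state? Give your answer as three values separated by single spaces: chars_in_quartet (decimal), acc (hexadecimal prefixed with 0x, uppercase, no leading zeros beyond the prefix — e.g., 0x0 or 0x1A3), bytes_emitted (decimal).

After char 0 ('x'=49): chars_in_quartet=1 acc=0x31 bytes_emitted=0

Answer: 1 0x31 0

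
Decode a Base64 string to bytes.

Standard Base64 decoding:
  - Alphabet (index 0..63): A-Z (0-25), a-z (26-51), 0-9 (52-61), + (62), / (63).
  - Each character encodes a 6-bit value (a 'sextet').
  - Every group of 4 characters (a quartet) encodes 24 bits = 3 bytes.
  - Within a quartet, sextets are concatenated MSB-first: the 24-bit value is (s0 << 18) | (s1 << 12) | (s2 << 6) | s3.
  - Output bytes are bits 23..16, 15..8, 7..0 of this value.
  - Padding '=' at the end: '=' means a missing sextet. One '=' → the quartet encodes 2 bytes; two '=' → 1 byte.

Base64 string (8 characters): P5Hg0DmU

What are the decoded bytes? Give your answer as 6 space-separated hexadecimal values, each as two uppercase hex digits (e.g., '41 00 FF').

Answer: 3F 91 E0 D0 39 94

Derivation:
After char 0 ('P'=15): chars_in_quartet=1 acc=0xF bytes_emitted=0
After char 1 ('5'=57): chars_in_quartet=2 acc=0x3F9 bytes_emitted=0
After char 2 ('H'=7): chars_in_quartet=3 acc=0xFE47 bytes_emitted=0
After char 3 ('g'=32): chars_in_quartet=4 acc=0x3F91E0 -> emit 3F 91 E0, reset; bytes_emitted=3
After char 4 ('0'=52): chars_in_quartet=1 acc=0x34 bytes_emitted=3
After char 5 ('D'=3): chars_in_quartet=2 acc=0xD03 bytes_emitted=3
After char 6 ('m'=38): chars_in_quartet=3 acc=0x340E6 bytes_emitted=3
After char 7 ('U'=20): chars_in_quartet=4 acc=0xD03994 -> emit D0 39 94, reset; bytes_emitted=6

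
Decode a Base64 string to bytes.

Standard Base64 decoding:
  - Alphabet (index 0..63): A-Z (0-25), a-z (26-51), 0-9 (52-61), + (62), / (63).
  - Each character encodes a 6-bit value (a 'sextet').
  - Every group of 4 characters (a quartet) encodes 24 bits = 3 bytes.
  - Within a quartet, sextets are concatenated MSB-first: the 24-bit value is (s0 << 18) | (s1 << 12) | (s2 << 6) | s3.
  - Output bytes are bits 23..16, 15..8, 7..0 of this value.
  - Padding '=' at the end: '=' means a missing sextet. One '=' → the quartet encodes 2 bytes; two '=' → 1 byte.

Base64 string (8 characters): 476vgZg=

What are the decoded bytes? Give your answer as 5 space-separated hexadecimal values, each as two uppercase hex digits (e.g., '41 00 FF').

Answer: E3 BE AF 81 98

Derivation:
After char 0 ('4'=56): chars_in_quartet=1 acc=0x38 bytes_emitted=0
After char 1 ('7'=59): chars_in_quartet=2 acc=0xE3B bytes_emitted=0
After char 2 ('6'=58): chars_in_quartet=3 acc=0x38EFA bytes_emitted=0
After char 3 ('v'=47): chars_in_quartet=4 acc=0xE3BEAF -> emit E3 BE AF, reset; bytes_emitted=3
After char 4 ('g'=32): chars_in_quartet=1 acc=0x20 bytes_emitted=3
After char 5 ('Z'=25): chars_in_quartet=2 acc=0x819 bytes_emitted=3
After char 6 ('g'=32): chars_in_quartet=3 acc=0x20660 bytes_emitted=3
Padding '=': partial quartet acc=0x20660 -> emit 81 98; bytes_emitted=5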